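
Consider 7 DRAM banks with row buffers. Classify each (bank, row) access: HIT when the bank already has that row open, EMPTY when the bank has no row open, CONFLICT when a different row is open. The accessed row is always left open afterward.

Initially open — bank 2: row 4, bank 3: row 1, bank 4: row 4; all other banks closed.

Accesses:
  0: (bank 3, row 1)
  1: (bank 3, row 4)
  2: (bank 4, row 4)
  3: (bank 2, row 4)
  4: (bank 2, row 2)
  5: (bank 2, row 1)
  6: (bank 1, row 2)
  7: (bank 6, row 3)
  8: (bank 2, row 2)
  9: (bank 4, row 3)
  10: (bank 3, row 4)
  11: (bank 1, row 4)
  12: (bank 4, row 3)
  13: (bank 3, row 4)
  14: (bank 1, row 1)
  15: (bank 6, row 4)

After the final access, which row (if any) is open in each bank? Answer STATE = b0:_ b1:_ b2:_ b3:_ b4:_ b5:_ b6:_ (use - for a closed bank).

step 0: bank3 1->1 [HIT]
step 1: bank3 1->4 [CONFLICT]
step 2: bank4 4->4 [HIT]
step 3: bank2 4->4 [HIT]
step 4: bank2 4->2 [CONFLICT]
step 5: bank2 2->1 [CONFLICT]
step 6: bank1 None->2 [EMPTY]
step 7: bank6 None->3 [EMPTY]
step 8: bank2 1->2 [CONFLICT]
step 9: bank4 4->3 [CONFLICT]
step 10: bank3 4->4 [HIT]
step 11: bank1 2->4 [CONFLICT]
step 12: bank4 3->3 [HIT]
step 13: bank3 4->4 [HIT]
step 14: bank1 4->1 [CONFLICT]
step 15: bank6 3->4 [CONFLICT]

STATE = b0:- b1:1 b2:2 b3:4 b4:3 b5:- b6:4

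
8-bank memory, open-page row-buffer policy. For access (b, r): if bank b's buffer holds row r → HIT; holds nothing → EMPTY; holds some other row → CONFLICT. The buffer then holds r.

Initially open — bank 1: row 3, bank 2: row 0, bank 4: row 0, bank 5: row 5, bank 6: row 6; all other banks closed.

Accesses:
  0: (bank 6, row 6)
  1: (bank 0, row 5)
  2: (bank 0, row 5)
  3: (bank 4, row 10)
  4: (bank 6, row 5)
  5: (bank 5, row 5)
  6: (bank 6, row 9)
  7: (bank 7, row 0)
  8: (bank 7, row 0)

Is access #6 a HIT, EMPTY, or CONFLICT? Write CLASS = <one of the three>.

CLASS = CONFLICT

#0 (6,6) H  (was 6)
#1 (0,5) E
#2 (0,5) H  (was 5)
#3 (4,10) C  (was 0)
#4 (6,5) C  (was 6)
#5 (5,5) H  (was 5)
#6 (6,9) C  (was 5)
#7 (7,0) E
#8 (7,0) H  (was 0)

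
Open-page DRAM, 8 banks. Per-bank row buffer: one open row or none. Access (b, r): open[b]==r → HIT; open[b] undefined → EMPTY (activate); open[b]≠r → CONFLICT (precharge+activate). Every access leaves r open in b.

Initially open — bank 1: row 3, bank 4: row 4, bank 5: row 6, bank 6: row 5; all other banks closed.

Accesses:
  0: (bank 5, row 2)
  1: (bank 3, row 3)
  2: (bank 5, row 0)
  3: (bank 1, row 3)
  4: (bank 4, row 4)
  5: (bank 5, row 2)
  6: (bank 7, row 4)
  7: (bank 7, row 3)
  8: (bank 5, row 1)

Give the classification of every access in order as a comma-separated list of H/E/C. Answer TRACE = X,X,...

0: bank 5 row 2 — prev 6 → CONFLICT
1: bank 3 row 3 — prev None → EMPTY
2: bank 5 row 0 — prev 2 → CONFLICT
3: bank 1 row 3 — prev 3 → HIT
4: bank 4 row 4 — prev 4 → HIT
5: bank 5 row 2 — prev 0 → CONFLICT
6: bank 7 row 4 — prev None → EMPTY
7: bank 7 row 3 — prev 4 → CONFLICT
8: bank 5 row 1 — prev 2 → CONFLICT

TRACE = C,E,C,H,H,C,E,C,C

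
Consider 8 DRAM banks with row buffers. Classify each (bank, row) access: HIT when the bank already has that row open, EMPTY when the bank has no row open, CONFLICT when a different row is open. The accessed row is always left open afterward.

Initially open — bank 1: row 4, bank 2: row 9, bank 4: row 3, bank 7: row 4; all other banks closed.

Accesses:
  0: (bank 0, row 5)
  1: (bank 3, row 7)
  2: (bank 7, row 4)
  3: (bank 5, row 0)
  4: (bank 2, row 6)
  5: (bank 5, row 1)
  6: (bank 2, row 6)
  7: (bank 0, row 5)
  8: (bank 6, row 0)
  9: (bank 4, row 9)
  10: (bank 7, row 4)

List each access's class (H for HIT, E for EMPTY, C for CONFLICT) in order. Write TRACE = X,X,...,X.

step 0: bank0 None->5 [EMPTY]
step 1: bank3 None->7 [EMPTY]
step 2: bank7 4->4 [HIT]
step 3: bank5 None->0 [EMPTY]
step 4: bank2 9->6 [CONFLICT]
step 5: bank5 0->1 [CONFLICT]
step 6: bank2 6->6 [HIT]
step 7: bank0 5->5 [HIT]
step 8: bank6 None->0 [EMPTY]
step 9: bank4 3->9 [CONFLICT]
step 10: bank7 4->4 [HIT]

TRACE = E,E,H,E,C,C,H,H,E,C,H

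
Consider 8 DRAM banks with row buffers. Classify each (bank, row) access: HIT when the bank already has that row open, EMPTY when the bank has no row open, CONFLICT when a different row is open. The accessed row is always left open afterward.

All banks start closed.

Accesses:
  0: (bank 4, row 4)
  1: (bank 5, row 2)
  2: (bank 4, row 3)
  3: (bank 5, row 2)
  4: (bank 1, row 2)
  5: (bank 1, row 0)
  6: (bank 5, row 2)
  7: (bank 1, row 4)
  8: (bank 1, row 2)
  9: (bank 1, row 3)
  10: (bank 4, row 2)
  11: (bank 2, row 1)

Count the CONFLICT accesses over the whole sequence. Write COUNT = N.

#0 (4,4) E
#1 (5,2) E
#2 (4,3) C  (was 4)
#3 (5,2) H  (was 2)
#4 (1,2) E
#5 (1,0) C  (was 2)
#6 (5,2) H  (was 2)
#7 (1,4) C  (was 0)
#8 (1,2) C  (was 4)
#9 (1,3) C  (was 2)
#10 (4,2) C  (was 3)
#11 (2,1) E

COUNT = 6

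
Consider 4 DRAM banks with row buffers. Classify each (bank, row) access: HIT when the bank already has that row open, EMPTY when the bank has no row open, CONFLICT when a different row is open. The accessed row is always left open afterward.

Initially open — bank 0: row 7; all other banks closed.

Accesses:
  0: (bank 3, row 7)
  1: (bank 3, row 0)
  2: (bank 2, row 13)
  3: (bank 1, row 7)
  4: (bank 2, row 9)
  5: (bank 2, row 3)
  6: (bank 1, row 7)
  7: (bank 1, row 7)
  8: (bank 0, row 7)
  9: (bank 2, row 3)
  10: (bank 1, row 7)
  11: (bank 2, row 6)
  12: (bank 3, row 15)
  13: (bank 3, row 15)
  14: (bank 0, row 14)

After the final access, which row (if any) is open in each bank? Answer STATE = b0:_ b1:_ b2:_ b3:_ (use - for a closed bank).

STATE = b0:14 b1:7 b2:6 b3:15

  [0] b3 r7: no row ⇒ E
  [1] b3 r0: had r7 ⇒ C
  [2] b2 r13: no row ⇒ E
  [3] b1 r7: no row ⇒ E
  [4] b2 r9: had r13 ⇒ C
  [5] b2 r3: had r9 ⇒ C
  [6] b1 r7: had r7 ⇒ H
  [7] b1 r7: had r7 ⇒ H
  [8] b0 r7: had r7 ⇒ H
  [9] b2 r3: had r3 ⇒ H
  [10] b1 r7: had r7 ⇒ H
  [11] b2 r6: had r3 ⇒ C
  [12] b3 r15: had r0 ⇒ C
  [13] b3 r15: had r15 ⇒ H
  [14] b0 r14: had r7 ⇒ C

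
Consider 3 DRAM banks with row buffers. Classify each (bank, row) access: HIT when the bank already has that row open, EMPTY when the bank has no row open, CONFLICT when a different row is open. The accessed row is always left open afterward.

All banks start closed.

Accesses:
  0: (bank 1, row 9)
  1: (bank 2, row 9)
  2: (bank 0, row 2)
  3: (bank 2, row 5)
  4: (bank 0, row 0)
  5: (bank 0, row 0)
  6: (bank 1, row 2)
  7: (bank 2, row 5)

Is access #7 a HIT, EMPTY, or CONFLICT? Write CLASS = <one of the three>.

CLASS = HIT

step 0: bank1 None->9 [EMPTY]
step 1: bank2 None->9 [EMPTY]
step 2: bank0 None->2 [EMPTY]
step 3: bank2 9->5 [CONFLICT]
step 4: bank0 2->0 [CONFLICT]
step 5: bank0 0->0 [HIT]
step 6: bank1 9->2 [CONFLICT]
step 7: bank2 5->5 [HIT]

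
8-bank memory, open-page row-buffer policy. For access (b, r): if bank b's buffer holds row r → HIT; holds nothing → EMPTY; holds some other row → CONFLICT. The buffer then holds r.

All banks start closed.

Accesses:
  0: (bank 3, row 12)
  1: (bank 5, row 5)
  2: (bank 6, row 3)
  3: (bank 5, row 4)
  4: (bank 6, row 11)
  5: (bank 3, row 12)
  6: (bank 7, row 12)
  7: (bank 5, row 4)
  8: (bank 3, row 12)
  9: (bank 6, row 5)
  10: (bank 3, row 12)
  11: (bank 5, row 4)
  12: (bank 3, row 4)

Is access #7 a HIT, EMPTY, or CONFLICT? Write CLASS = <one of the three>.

CLASS = HIT

0: bank 3 row 12 — prev None → EMPTY
1: bank 5 row 5 — prev None → EMPTY
2: bank 6 row 3 — prev None → EMPTY
3: bank 5 row 4 — prev 5 → CONFLICT
4: bank 6 row 11 — prev 3 → CONFLICT
5: bank 3 row 12 — prev 12 → HIT
6: bank 7 row 12 — prev None → EMPTY
7: bank 5 row 4 — prev 4 → HIT
8: bank 3 row 12 — prev 12 → HIT
9: bank 6 row 5 — prev 11 → CONFLICT
10: bank 3 row 12 — prev 12 → HIT
11: bank 5 row 4 — prev 4 → HIT
12: bank 3 row 4 — prev 12 → CONFLICT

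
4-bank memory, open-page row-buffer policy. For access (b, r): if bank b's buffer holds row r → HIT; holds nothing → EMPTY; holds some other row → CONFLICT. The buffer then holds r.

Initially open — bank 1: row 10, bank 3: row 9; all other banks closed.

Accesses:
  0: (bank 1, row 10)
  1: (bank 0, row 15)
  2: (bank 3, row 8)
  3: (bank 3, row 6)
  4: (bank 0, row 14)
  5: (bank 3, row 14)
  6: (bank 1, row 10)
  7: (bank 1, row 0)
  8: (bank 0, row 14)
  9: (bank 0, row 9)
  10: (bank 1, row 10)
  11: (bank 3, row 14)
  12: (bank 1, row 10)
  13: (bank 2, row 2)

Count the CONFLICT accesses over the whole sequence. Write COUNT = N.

step 0: bank1 10->10 [HIT]
step 1: bank0 None->15 [EMPTY]
step 2: bank3 9->8 [CONFLICT]
step 3: bank3 8->6 [CONFLICT]
step 4: bank0 15->14 [CONFLICT]
step 5: bank3 6->14 [CONFLICT]
step 6: bank1 10->10 [HIT]
step 7: bank1 10->0 [CONFLICT]
step 8: bank0 14->14 [HIT]
step 9: bank0 14->9 [CONFLICT]
step 10: bank1 0->10 [CONFLICT]
step 11: bank3 14->14 [HIT]
step 12: bank1 10->10 [HIT]
step 13: bank2 None->2 [EMPTY]

COUNT = 7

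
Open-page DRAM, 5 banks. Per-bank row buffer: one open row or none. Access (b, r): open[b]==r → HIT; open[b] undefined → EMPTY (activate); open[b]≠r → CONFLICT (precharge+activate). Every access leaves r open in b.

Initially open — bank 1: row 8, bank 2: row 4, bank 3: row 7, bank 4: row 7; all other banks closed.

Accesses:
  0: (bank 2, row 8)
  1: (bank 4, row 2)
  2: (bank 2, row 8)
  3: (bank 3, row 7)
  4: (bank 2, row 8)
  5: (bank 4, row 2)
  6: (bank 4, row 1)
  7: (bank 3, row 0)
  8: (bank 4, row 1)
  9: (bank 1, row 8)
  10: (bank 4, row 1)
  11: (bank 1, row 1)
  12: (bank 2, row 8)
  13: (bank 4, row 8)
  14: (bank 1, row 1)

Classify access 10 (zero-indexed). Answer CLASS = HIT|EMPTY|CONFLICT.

0: bank 2 row 8 — prev 4 → CONFLICT
1: bank 4 row 2 — prev 7 → CONFLICT
2: bank 2 row 8 — prev 8 → HIT
3: bank 3 row 7 — prev 7 → HIT
4: bank 2 row 8 — prev 8 → HIT
5: bank 4 row 2 — prev 2 → HIT
6: bank 4 row 1 — prev 2 → CONFLICT
7: bank 3 row 0 — prev 7 → CONFLICT
8: bank 4 row 1 — prev 1 → HIT
9: bank 1 row 8 — prev 8 → HIT
10: bank 4 row 1 — prev 1 → HIT
11: bank 1 row 1 — prev 8 → CONFLICT
12: bank 2 row 8 — prev 8 → HIT
13: bank 4 row 8 — prev 1 → CONFLICT
14: bank 1 row 1 — prev 1 → HIT

CLASS = HIT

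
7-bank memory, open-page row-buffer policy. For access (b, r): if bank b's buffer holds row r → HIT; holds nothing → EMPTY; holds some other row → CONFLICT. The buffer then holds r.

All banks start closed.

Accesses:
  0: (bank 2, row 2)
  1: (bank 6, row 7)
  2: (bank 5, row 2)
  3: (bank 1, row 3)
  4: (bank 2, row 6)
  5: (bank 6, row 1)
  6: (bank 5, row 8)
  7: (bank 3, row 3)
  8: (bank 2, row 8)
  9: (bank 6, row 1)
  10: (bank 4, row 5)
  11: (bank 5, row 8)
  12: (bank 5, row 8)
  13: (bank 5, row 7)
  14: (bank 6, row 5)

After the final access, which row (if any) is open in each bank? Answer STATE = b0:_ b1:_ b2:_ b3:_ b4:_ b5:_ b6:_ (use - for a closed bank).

  [0] b2 r2: no row ⇒ E
  [1] b6 r7: no row ⇒ E
  [2] b5 r2: no row ⇒ E
  [3] b1 r3: no row ⇒ E
  [4] b2 r6: had r2 ⇒ C
  [5] b6 r1: had r7 ⇒ C
  [6] b5 r8: had r2 ⇒ C
  [7] b3 r3: no row ⇒ E
  [8] b2 r8: had r6 ⇒ C
  [9] b6 r1: had r1 ⇒ H
  [10] b4 r5: no row ⇒ E
  [11] b5 r8: had r8 ⇒ H
  [12] b5 r8: had r8 ⇒ H
  [13] b5 r7: had r8 ⇒ C
  [14] b6 r5: had r1 ⇒ C

STATE = b0:- b1:3 b2:8 b3:3 b4:5 b5:7 b6:5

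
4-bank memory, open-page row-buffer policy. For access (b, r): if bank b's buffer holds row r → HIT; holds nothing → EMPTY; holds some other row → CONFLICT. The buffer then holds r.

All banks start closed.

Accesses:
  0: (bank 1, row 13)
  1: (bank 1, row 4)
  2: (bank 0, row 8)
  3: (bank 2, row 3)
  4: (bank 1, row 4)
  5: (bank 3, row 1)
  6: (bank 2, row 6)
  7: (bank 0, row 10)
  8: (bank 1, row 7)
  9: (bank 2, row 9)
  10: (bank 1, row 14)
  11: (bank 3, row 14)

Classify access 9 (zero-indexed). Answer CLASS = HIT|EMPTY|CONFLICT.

  [0] b1 r13: no row ⇒ E
  [1] b1 r4: had r13 ⇒ C
  [2] b0 r8: no row ⇒ E
  [3] b2 r3: no row ⇒ E
  [4] b1 r4: had r4 ⇒ H
  [5] b3 r1: no row ⇒ E
  [6] b2 r6: had r3 ⇒ C
  [7] b0 r10: had r8 ⇒ C
  [8] b1 r7: had r4 ⇒ C
  [9] b2 r9: had r6 ⇒ C
  [10] b1 r14: had r7 ⇒ C
  [11] b3 r14: had r1 ⇒ C

CLASS = CONFLICT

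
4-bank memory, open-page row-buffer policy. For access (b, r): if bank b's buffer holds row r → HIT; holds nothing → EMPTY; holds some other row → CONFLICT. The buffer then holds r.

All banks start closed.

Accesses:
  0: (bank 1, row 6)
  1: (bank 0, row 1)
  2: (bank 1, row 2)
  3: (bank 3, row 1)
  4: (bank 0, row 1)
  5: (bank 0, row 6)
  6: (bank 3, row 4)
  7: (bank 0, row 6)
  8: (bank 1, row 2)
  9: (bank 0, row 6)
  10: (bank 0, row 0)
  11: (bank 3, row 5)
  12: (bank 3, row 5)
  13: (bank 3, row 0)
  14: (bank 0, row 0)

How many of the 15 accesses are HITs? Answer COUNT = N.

0: bank 1 row 6 — prev None → EMPTY
1: bank 0 row 1 — prev None → EMPTY
2: bank 1 row 2 — prev 6 → CONFLICT
3: bank 3 row 1 — prev None → EMPTY
4: bank 0 row 1 — prev 1 → HIT
5: bank 0 row 6 — prev 1 → CONFLICT
6: bank 3 row 4 — prev 1 → CONFLICT
7: bank 0 row 6 — prev 6 → HIT
8: bank 1 row 2 — prev 2 → HIT
9: bank 0 row 6 — prev 6 → HIT
10: bank 0 row 0 — prev 6 → CONFLICT
11: bank 3 row 5 — prev 4 → CONFLICT
12: bank 3 row 5 — prev 5 → HIT
13: bank 3 row 0 — prev 5 → CONFLICT
14: bank 0 row 0 — prev 0 → HIT

COUNT = 6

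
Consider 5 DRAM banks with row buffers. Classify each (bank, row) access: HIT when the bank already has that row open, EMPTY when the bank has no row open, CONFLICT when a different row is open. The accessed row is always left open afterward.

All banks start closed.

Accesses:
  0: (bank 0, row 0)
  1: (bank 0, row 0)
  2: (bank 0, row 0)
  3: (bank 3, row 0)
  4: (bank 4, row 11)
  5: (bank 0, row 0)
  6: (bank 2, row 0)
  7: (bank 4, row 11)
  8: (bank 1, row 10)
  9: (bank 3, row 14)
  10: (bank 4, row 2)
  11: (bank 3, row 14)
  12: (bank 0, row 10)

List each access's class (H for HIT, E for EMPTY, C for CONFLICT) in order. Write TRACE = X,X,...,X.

TRACE = E,H,H,E,E,H,E,H,E,C,C,H,C

#0 (0,0) E
#1 (0,0) H  (was 0)
#2 (0,0) H  (was 0)
#3 (3,0) E
#4 (4,11) E
#5 (0,0) H  (was 0)
#6 (2,0) E
#7 (4,11) H  (was 11)
#8 (1,10) E
#9 (3,14) C  (was 0)
#10 (4,2) C  (was 11)
#11 (3,14) H  (was 14)
#12 (0,10) C  (was 0)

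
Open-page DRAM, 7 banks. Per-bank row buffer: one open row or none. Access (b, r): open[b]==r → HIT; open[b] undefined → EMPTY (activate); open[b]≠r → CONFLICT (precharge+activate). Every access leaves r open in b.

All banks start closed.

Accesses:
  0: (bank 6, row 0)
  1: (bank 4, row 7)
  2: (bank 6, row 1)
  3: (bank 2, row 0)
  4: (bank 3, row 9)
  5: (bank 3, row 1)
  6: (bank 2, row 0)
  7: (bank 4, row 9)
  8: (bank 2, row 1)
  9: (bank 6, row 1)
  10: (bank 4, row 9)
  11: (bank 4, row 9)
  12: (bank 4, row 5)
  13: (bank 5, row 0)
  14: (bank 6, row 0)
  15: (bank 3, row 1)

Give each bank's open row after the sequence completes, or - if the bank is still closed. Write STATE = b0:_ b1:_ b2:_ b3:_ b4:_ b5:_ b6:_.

STATE = b0:- b1:- b2:1 b3:1 b4:5 b5:0 b6:0

step 0: bank6 None->0 [EMPTY]
step 1: bank4 None->7 [EMPTY]
step 2: bank6 0->1 [CONFLICT]
step 3: bank2 None->0 [EMPTY]
step 4: bank3 None->9 [EMPTY]
step 5: bank3 9->1 [CONFLICT]
step 6: bank2 0->0 [HIT]
step 7: bank4 7->9 [CONFLICT]
step 8: bank2 0->1 [CONFLICT]
step 9: bank6 1->1 [HIT]
step 10: bank4 9->9 [HIT]
step 11: bank4 9->9 [HIT]
step 12: bank4 9->5 [CONFLICT]
step 13: bank5 None->0 [EMPTY]
step 14: bank6 1->0 [CONFLICT]
step 15: bank3 1->1 [HIT]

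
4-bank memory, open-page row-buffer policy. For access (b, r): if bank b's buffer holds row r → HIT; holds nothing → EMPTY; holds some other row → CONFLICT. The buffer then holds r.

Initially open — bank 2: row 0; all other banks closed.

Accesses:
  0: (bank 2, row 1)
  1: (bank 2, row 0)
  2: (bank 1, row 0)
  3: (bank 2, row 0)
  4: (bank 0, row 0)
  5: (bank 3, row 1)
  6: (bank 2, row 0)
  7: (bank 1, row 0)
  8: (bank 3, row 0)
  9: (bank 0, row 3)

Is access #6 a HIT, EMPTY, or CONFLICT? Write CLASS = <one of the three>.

CLASS = HIT

  [0] b2 r1: had r0 ⇒ C
  [1] b2 r0: had r1 ⇒ C
  [2] b1 r0: no row ⇒ E
  [3] b2 r0: had r0 ⇒ H
  [4] b0 r0: no row ⇒ E
  [5] b3 r1: no row ⇒ E
  [6] b2 r0: had r0 ⇒ H
  [7] b1 r0: had r0 ⇒ H
  [8] b3 r0: had r1 ⇒ C
  [9] b0 r3: had r0 ⇒ C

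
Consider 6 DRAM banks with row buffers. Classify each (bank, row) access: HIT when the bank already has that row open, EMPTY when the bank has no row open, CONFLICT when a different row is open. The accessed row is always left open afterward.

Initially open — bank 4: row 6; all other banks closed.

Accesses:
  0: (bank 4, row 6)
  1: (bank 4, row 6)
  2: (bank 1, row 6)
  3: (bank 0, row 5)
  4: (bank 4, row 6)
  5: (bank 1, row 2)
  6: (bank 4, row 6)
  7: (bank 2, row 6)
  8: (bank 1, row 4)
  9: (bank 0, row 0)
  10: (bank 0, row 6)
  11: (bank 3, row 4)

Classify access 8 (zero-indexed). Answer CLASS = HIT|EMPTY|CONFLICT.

0: bank 4 row 6 — prev 6 → HIT
1: bank 4 row 6 — prev 6 → HIT
2: bank 1 row 6 — prev None → EMPTY
3: bank 0 row 5 — prev None → EMPTY
4: bank 4 row 6 — prev 6 → HIT
5: bank 1 row 2 — prev 6 → CONFLICT
6: bank 4 row 6 — prev 6 → HIT
7: bank 2 row 6 — prev None → EMPTY
8: bank 1 row 4 — prev 2 → CONFLICT
9: bank 0 row 0 — prev 5 → CONFLICT
10: bank 0 row 6 — prev 0 → CONFLICT
11: bank 3 row 4 — prev None → EMPTY

CLASS = CONFLICT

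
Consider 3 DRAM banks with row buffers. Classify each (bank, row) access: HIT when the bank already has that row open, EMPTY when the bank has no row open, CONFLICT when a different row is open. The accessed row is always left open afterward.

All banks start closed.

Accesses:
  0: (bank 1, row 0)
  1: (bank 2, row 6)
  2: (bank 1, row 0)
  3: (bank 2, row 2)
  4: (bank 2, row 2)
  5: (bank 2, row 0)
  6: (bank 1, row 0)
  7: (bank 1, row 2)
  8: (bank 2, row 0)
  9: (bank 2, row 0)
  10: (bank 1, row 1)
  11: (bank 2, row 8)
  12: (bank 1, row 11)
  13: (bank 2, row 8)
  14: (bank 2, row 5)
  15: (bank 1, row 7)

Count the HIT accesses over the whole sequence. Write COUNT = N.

COUNT = 6

0: bank 1 row 0 — prev None → EMPTY
1: bank 2 row 6 — prev None → EMPTY
2: bank 1 row 0 — prev 0 → HIT
3: bank 2 row 2 — prev 6 → CONFLICT
4: bank 2 row 2 — prev 2 → HIT
5: bank 2 row 0 — prev 2 → CONFLICT
6: bank 1 row 0 — prev 0 → HIT
7: bank 1 row 2 — prev 0 → CONFLICT
8: bank 2 row 0 — prev 0 → HIT
9: bank 2 row 0 — prev 0 → HIT
10: bank 1 row 1 — prev 2 → CONFLICT
11: bank 2 row 8 — prev 0 → CONFLICT
12: bank 1 row 11 — prev 1 → CONFLICT
13: bank 2 row 8 — prev 8 → HIT
14: bank 2 row 5 — prev 8 → CONFLICT
15: bank 1 row 7 — prev 11 → CONFLICT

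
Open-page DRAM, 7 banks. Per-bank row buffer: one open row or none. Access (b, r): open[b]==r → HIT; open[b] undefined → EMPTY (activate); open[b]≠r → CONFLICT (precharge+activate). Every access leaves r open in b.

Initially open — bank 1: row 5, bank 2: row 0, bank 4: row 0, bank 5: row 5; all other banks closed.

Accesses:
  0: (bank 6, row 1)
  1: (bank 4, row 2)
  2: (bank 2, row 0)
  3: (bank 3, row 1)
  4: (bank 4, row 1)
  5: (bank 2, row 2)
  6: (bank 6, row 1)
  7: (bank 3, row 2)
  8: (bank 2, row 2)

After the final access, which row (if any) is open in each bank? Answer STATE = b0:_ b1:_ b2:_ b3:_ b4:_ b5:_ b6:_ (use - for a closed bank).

STATE = b0:- b1:5 b2:2 b3:2 b4:1 b5:5 b6:1

0: bank 6 row 1 — prev None → EMPTY
1: bank 4 row 2 — prev 0 → CONFLICT
2: bank 2 row 0 — prev 0 → HIT
3: bank 3 row 1 — prev None → EMPTY
4: bank 4 row 1 — prev 2 → CONFLICT
5: bank 2 row 2 — prev 0 → CONFLICT
6: bank 6 row 1 — prev 1 → HIT
7: bank 3 row 2 — prev 1 → CONFLICT
8: bank 2 row 2 — prev 2 → HIT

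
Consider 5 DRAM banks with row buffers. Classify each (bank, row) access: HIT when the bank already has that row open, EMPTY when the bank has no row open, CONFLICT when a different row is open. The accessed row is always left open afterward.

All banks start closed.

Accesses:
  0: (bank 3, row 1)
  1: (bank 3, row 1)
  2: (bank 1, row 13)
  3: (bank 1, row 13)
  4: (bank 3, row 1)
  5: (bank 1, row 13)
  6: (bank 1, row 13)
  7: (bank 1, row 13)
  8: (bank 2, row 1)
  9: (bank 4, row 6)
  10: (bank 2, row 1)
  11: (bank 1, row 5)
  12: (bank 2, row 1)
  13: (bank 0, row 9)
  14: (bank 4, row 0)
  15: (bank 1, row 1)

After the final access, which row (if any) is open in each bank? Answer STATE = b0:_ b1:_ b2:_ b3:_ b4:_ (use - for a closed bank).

STATE = b0:9 b1:1 b2:1 b3:1 b4:0

  [0] b3 r1: no row ⇒ E
  [1] b3 r1: had r1 ⇒ H
  [2] b1 r13: no row ⇒ E
  [3] b1 r13: had r13 ⇒ H
  [4] b3 r1: had r1 ⇒ H
  [5] b1 r13: had r13 ⇒ H
  [6] b1 r13: had r13 ⇒ H
  [7] b1 r13: had r13 ⇒ H
  [8] b2 r1: no row ⇒ E
  [9] b4 r6: no row ⇒ E
  [10] b2 r1: had r1 ⇒ H
  [11] b1 r5: had r13 ⇒ C
  [12] b2 r1: had r1 ⇒ H
  [13] b0 r9: no row ⇒ E
  [14] b4 r0: had r6 ⇒ C
  [15] b1 r1: had r5 ⇒ C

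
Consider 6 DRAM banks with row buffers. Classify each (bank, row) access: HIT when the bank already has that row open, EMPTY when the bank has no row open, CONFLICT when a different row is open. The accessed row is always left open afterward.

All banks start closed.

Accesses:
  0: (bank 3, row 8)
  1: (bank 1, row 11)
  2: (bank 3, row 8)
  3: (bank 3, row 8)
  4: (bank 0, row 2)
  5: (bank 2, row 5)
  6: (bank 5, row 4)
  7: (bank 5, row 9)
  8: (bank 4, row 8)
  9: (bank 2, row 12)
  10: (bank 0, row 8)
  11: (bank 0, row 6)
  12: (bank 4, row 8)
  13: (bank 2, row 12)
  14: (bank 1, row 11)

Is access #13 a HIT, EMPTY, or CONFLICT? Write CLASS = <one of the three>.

step 0: bank3 None->8 [EMPTY]
step 1: bank1 None->11 [EMPTY]
step 2: bank3 8->8 [HIT]
step 3: bank3 8->8 [HIT]
step 4: bank0 None->2 [EMPTY]
step 5: bank2 None->5 [EMPTY]
step 6: bank5 None->4 [EMPTY]
step 7: bank5 4->9 [CONFLICT]
step 8: bank4 None->8 [EMPTY]
step 9: bank2 5->12 [CONFLICT]
step 10: bank0 2->8 [CONFLICT]
step 11: bank0 8->6 [CONFLICT]
step 12: bank4 8->8 [HIT]
step 13: bank2 12->12 [HIT]
step 14: bank1 11->11 [HIT]

CLASS = HIT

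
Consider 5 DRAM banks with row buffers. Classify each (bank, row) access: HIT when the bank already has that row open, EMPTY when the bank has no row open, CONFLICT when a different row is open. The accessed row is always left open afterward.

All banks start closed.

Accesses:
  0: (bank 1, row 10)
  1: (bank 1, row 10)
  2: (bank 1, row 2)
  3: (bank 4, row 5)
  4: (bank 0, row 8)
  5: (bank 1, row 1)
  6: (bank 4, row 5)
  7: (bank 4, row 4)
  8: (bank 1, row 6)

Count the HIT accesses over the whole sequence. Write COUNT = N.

COUNT = 2

#0 (1,10) E
#1 (1,10) H  (was 10)
#2 (1,2) C  (was 10)
#3 (4,5) E
#4 (0,8) E
#5 (1,1) C  (was 2)
#6 (4,5) H  (was 5)
#7 (4,4) C  (was 5)
#8 (1,6) C  (was 1)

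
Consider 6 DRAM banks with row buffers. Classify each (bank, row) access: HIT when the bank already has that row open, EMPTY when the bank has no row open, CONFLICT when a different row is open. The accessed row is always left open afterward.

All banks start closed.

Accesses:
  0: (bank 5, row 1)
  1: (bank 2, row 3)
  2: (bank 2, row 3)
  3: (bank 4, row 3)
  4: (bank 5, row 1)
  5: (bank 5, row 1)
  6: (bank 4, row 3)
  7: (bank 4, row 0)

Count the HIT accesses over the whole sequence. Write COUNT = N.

0: bank 5 row 1 — prev None → EMPTY
1: bank 2 row 3 — prev None → EMPTY
2: bank 2 row 3 — prev 3 → HIT
3: bank 4 row 3 — prev None → EMPTY
4: bank 5 row 1 — prev 1 → HIT
5: bank 5 row 1 — prev 1 → HIT
6: bank 4 row 3 — prev 3 → HIT
7: bank 4 row 0 — prev 3 → CONFLICT

COUNT = 4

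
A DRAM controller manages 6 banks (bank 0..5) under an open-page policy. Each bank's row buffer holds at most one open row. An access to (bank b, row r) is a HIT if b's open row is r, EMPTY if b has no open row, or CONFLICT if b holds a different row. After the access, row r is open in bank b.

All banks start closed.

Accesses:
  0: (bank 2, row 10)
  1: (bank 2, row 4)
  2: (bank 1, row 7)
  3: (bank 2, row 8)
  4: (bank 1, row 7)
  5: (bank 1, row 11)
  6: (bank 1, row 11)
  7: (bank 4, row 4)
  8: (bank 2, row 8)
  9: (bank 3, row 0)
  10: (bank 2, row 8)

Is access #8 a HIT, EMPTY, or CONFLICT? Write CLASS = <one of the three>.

step 0: bank2 None->10 [EMPTY]
step 1: bank2 10->4 [CONFLICT]
step 2: bank1 None->7 [EMPTY]
step 3: bank2 4->8 [CONFLICT]
step 4: bank1 7->7 [HIT]
step 5: bank1 7->11 [CONFLICT]
step 6: bank1 11->11 [HIT]
step 7: bank4 None->4 [EMPTY]
step 8: bank2 8->8 [HIT]
step 9: bank3 None->0 [EMPTY]
step 10: bank2 8->8 [HIT]

CLASS = HIT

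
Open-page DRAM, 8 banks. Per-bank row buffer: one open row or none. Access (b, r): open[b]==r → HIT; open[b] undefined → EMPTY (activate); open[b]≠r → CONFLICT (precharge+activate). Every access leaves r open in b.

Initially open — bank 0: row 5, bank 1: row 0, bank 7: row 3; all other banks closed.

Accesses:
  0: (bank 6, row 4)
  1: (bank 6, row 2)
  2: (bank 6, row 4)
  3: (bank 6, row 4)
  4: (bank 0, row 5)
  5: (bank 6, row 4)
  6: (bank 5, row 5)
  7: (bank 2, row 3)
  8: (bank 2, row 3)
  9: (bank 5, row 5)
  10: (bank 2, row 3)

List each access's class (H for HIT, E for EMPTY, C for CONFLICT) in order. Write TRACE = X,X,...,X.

step 0: bank6 None->4 [EMPTY]
step 1: bank6 4->2 [CONFLICT]
step 2: bank6 2->4 [CONFLICT]
step 3: bank6 4->4 [HIT]
step 4: bank0 5->5 [HIT]
step 5: bank6 4->4 [HIT]
step 6: bank5 None->5 [EMPTY]
step 7: bank2 None->3 [EMPTY]
step 8: bank2 3->3 [HIT]
step 9: bank5 5->5 [HIT]
step 10: bank2 3->3 [HIT]

TRACE = E,C,C,H,H,H,E,E,H,H,H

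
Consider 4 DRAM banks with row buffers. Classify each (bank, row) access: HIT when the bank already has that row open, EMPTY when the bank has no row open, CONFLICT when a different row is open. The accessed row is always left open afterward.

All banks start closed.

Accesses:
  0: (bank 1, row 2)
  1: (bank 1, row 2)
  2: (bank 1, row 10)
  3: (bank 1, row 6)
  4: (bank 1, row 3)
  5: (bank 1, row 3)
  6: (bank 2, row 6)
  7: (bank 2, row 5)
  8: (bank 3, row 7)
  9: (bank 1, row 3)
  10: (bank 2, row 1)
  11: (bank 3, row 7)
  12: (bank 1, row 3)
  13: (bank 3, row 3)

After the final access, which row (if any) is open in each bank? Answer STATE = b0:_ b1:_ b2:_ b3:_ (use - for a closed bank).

STATE = b0:- b1:3 b2:1 b3:3

  [0] b1 r2: no row ⇒ E
  [1] b1 r2: had r2 ⇒ H
  [2] b1 r10: had r2 ⇒ C
  [3] b1 r6: had r10 ⇒ C
  [4] b1 r3: had r6 ⇒ C
  [5] b1 r3: had r3 ⇒ H
  [6] b2 r6: no row ⇒ E
  [7] b2 r5: had r6 ⇒ C
  [8] b3 r7: no row ⇒ E
  [9] b1 r3: had r3 ⇒ H
  [10] b2 r1: had r5 ⇒ C
  [11] b3 r7: had r7 ⇒ H
  [12] b1 r3: had r3 ⇒ H
  [13] b3 r3: had r7 ⇒ C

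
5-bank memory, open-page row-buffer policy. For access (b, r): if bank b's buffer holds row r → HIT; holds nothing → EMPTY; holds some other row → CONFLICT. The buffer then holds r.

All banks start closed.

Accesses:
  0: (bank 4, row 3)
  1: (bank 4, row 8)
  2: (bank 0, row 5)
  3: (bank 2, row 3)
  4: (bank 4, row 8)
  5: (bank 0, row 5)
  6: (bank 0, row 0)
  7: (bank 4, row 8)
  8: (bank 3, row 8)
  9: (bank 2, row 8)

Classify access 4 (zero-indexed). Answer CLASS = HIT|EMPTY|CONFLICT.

  [0] b4 r3: no row ⇒ E
  [1] b4 r8: had r3 ⇒ C
  [2] b0 r5: no row ⇒ E
  [3] b2 r3: no row ⇒ E
  [4] b4 r8: had r8 ⇒ H
  [5] b0 r5: had r5 ⇒ H
  [6] b0 r0: had r5 ⇒ C
  [7] b4 r8: had r8 ⇒ H
  [8] b3 r8: no row ⇒ E
  [9] b2 r8: had r3 ⇒ C

CLASS = HIT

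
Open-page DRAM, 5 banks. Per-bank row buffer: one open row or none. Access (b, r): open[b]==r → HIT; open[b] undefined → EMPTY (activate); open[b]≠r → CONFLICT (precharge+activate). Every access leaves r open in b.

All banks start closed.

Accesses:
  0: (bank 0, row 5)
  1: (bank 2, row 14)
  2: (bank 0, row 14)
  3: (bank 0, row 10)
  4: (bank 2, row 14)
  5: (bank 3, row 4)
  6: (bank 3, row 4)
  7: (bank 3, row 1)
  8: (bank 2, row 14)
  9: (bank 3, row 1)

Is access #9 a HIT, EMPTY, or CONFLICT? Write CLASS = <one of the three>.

CLASS = HIT

step 0: bank0 None->5 [EMPTY]
step 1: bank2 None->14 [EMPTY]
step 2: bank0 5->14 [CONFLICT]
step 3: bank0 14->10 [CONFLICT]
step 4: bank2 14->14 [HIT]
step 5: bank3 None->4 [EMPTY]
step 6: bank3 4->4 [HIT]
step 7: bank3 4->1 [CONFLICT]
step 8: bank2 14->14 [HIT]
step 9: bank3 1->1 [HIT]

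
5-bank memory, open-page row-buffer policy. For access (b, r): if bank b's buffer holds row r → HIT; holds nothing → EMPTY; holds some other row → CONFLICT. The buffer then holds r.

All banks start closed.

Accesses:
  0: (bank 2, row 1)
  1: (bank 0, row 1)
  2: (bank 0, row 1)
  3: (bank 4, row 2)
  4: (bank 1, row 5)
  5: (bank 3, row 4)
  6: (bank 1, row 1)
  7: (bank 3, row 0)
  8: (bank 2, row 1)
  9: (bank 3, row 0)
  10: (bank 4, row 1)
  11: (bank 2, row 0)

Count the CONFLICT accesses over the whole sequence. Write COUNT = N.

COUNT = 4

#0 (2,1) E
#1 (0,1) E
#2 (0,1) H  (was 1)
#3 (4,2) E
#4 (1,5) E
#5 (3,4) E
#6 (1,1) C  (was 5)
#7 (3,0) C  (was 4)
#8 (2,1) H  (was 1)
#9 (3,0) H  (was 0)
#10 (4,1) C  (was 2)
#11 (2,0) C  (was 1)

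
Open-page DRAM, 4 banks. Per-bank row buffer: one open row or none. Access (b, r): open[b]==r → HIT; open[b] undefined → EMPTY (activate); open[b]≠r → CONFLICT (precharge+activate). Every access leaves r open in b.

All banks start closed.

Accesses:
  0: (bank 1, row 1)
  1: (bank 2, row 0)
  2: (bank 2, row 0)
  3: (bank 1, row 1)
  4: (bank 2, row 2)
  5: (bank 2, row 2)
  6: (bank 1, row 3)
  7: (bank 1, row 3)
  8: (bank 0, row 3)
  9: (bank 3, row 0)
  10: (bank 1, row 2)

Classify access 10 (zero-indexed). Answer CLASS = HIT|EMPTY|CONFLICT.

CLASS = CONFLICT

  [0] b1 r1: no row ⇒ E
  [1] b2 r0: no row ⇒ E
  [2] b2 r0: had r0 ⇒ H
  [3] b1 r1: had r1 ⇒ H
  [4] b2 r2: had r0 ⇒ C
  [5] b2 r2: had r2 ⇒ H
  [6] b1 r3: had r1 ⇒ C
  [7] b1 r3: had r3 ⇒ H
  [8] b0 r3: no row ⇒ E
  [9] b3 r0: no row ⇒ E
  [10] b1 r2: had r3 ⇒ C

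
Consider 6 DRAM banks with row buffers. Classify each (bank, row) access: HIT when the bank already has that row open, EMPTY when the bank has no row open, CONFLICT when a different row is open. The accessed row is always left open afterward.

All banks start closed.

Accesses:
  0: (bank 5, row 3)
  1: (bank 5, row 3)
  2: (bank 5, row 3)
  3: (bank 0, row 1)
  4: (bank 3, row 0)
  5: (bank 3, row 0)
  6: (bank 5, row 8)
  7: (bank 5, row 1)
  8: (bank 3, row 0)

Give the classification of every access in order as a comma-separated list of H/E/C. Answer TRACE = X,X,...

TRACE = E,H,H,E,E,H,C,C,H

step 0: bank5 None->3 [EMPTY]
step 1: bank5 3->3 [HIT]
step 2: bank5 3->3 [HIT]
step 3: bank0 None->1 [EMPTY]
step 4: bank3 None->0 [EMPTY]
step 5: bank3 0->0 [HIT]
step 6: bank5 3->8 [CONFLICT]
step 7: bank5 8->1 [CONFLICT]
step 8: bank3 0->0 [HIT]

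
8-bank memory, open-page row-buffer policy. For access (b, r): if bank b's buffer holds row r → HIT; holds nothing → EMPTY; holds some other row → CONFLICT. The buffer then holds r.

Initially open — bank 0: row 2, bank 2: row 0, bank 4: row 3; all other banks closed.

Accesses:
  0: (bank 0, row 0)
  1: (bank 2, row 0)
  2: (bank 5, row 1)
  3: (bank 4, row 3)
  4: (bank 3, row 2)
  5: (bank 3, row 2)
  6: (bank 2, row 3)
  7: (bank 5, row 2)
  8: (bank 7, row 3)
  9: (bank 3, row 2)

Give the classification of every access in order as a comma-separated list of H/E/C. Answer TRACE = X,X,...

#0 (0,0) C  (was 2)
#1 (2,0) H  (was 0)
#2 (5,1) E
#3 (4,3) H  (was 3)
#4 (3,2) E
#5 (3,2) H  (was 2)
#6 (2,3) C  (was 0)
#7 (5,2) C  (was 1)
#8 (7,3) E
#9 (3,2) H  (was 2)

TRACE = C,H,E,H,E,H,C,C,E,H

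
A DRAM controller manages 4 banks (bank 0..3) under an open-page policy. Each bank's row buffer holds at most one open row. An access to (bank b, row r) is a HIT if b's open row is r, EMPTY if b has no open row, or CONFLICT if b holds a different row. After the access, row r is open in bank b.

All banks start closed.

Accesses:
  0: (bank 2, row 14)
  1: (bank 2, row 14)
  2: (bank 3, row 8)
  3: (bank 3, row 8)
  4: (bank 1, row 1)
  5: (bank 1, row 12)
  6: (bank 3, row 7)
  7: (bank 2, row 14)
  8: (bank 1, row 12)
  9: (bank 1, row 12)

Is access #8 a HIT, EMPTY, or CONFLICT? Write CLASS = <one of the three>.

0: bank 2 row 14 — prev None → EMPTY
1: bank 2 row 14 — prev 14 → HIT
2: bank 3 row 8 — prev None → EMPTY
3: bank 3 row 8 — prev 8 → HIT
4: bank 1 row 1 — prev None → EMPTY
5: bank 1 row 12 — prev 1 → CONFLICT
6: bank 3 row 7 — prev 8 → CONFLICT
7: bank 2 row 14 — prev 14 → HIT
8: bank 1 row 12 — prev 12 → HIT
9: bank 1 row 12 — prev 12 → HIT

CLASS = HIT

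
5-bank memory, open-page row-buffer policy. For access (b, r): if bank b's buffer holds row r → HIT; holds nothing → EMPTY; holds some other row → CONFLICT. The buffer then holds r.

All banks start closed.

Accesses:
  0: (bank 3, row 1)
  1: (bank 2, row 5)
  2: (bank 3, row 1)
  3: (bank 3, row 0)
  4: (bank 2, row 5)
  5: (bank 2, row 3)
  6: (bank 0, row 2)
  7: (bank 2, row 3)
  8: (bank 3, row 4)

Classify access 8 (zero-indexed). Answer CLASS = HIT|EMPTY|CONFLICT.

CLASS = CONFLICT

0: bank 3 row 1 — prev None → EMPTY
1: bank 2 row 5 — prev None → EMPTY
2: bank 3 row 1 — prev 1 → HIT
3: bank 3 row 0 — prev 1 → CONFLICT
4: bank 2 row 5 — prev 5 → HIT
5: bank 2 row 3 — prev 5 → CONFLICT
6: bank 0 row 2 — prev None → EMPTY
7: bank 2 row 3 — prev 3 → HIT
8: bank 3 row 4 — prev 0 → CONFLICT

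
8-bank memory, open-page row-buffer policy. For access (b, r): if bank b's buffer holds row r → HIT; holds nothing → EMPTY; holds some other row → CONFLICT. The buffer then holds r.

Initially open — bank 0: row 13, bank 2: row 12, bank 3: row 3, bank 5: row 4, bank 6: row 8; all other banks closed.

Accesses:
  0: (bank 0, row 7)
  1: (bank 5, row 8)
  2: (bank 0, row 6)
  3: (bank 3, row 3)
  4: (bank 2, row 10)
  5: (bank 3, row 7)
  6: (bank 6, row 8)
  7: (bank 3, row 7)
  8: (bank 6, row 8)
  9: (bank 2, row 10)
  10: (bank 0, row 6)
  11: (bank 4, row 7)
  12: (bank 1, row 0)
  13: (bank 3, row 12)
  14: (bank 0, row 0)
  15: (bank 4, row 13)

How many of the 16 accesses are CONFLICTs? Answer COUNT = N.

0: bank 0 row 7 — prev 13 → CONFLICT
1: bank 5 row 8 — prev 4 → CONFLICT
2: bank 0 row 6 — prev 7 → CONFLICT
3: bank 3 row 3 — prev 3 → HIT
4: bank 2 row 10 — prev 12 → CONFLICT
5: bank 3 row 7 — prev 3 → CONFLICT
6: bank 6 row 8 — prev 8 → HIT
7: bank 3 row 7 — prev 7 → HIT
8: bank 6 row 8 — prev 8 → HIT
9: bank 2 row 10 — prev 10 → HIT
10: bank 0 row 6 — prev 6 → HIT
11: bank 4 row 7 — prev None → EMPTY
12: bank 1 row 0 — prev None → EMPTY
13: bank 3 row 12 — prev 7 → CONFLICT
14: bank 0 row 0 — prev 6 → CONFLICT
15: bank 4 row 13 — prev 7 → CONFLICT

COUNT = 8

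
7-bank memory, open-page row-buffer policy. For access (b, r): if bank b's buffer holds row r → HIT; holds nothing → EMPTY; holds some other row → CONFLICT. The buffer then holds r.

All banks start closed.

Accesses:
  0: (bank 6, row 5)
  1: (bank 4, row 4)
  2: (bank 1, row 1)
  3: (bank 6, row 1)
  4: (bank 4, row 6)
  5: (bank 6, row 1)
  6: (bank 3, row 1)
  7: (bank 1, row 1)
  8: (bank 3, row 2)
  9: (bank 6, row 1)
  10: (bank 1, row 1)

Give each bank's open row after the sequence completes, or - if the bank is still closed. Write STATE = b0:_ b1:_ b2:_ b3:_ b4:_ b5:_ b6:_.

#0 (6,5) E
#1 (4,4) E
#2 (1,1) E
#3 (6,1) C  (was 5)
#4 (4,6) C  (was 4)
#5 (6,1) H  (was 1)
#6 (3,1) E
#7 (1,1) H  (was 1)
#8 (3,2) C  (was 1)
#9 (6,1) H  (was 1)
#10 (1,1) H  (was 1)

STATE = b0:- b1:1 b2:- b3:2 b4:6 b5:- b6:1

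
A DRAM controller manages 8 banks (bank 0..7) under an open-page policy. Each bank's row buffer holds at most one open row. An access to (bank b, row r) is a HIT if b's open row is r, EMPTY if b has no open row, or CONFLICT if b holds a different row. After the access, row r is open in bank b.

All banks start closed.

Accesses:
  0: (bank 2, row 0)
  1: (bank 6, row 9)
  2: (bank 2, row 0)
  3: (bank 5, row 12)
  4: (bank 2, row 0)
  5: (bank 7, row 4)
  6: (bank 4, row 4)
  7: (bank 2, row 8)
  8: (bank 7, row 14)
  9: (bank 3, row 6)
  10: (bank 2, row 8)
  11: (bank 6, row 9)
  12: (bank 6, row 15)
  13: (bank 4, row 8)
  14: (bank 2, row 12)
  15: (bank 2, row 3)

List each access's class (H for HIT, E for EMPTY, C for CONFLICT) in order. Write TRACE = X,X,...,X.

TRACE = E,E,H,E,H,E,E,C,C,E,H,H,C,C,C,C

step 0: bank2 None->0 [EMPTY]
step 1: bank6 None->9 [EMPTY]
step 2: bank2 0->0 [HIT]
step 3: bank5 None->12 [EMPTY]
step 4: bank2 0->0 [HIT]
step 5: bank7 None->4 [EMPTY]
step 6: bank4 None->4 [EMPTY]
step 7: bank2 0->8 [CONFLICT]
step 8: bank7 4->14 [CONFLICT]
step 9: bank3 None->6 [EMPTY]
step 10: bank2 8->8 [HIT]
step 11: bank6 9->9 [HIT]
step 12: bank6 9->15 [CONFLICT]
step 13: bank4 4->8 [CONFLICT]
step 14: bank2 8->12 [CONFLICT]
step 15: bank2 12->3 [CONFLICT]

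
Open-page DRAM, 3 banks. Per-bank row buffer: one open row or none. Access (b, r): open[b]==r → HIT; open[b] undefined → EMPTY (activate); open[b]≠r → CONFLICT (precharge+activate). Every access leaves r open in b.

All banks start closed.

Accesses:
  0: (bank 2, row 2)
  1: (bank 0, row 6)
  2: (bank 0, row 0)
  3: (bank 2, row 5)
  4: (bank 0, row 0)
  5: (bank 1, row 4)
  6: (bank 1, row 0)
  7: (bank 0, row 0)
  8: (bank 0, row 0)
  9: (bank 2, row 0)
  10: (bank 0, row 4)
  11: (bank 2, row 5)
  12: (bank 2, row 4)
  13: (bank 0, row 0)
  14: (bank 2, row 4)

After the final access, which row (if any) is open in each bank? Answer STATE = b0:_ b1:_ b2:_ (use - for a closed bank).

STATE = b0:0 b1:0 b2:4

#0 (2,2) E
#1 (0,6) E
#2 (0,0) C  (was 6)
#3 (2,5) C  (was 2)
#4 (0,0) H  (was 0)
#5 (1,4) E
#6 (1,0) C  (was 4)
#7 (0,0) H  (was 0)
#8 (0,0) H  (was 0)
#9 (2,0) C  (was 5)
#10 (0,4) C  (was 0)
#11 (2,5) C  (was 0)
#12 (2,4) C  (was 5)
#13 (0,0) C  (was 4)
#14 (2,4) H  (was 4)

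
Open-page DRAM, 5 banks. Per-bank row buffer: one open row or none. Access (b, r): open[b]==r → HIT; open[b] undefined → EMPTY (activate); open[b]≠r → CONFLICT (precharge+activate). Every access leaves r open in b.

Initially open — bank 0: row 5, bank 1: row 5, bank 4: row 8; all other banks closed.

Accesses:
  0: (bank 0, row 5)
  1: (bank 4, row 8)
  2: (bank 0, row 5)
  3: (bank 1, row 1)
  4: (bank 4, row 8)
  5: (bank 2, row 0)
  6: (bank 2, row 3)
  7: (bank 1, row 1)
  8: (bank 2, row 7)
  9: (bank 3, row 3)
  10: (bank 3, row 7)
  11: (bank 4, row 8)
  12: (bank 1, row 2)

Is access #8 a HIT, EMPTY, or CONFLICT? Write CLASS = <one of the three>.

step 0: bank0 5->5 [HIT]
step 1: bank4 8->8 [HIT]
step 2: bank0 5->5 [HIT]
step 3: bank1 5->1 [CONFLICT]
step 4: bank4 8->8 [HIT]
step 5: bank2 None->0 [EMPTY]
step 6: bank2 0->3 [CONFLICT]
step 7: bank1 1->1 [HIT]
step 8: bank2 3->7 [CONFLICT]
step 9: bank3 None->3 [EMPTY]
step 10: bank3 3->7 [CONFLICT]
step 11: bank4 8->8 [HIT]
step 12: bank1 1->2 [CONFLICT]

CLASS = CONFLICT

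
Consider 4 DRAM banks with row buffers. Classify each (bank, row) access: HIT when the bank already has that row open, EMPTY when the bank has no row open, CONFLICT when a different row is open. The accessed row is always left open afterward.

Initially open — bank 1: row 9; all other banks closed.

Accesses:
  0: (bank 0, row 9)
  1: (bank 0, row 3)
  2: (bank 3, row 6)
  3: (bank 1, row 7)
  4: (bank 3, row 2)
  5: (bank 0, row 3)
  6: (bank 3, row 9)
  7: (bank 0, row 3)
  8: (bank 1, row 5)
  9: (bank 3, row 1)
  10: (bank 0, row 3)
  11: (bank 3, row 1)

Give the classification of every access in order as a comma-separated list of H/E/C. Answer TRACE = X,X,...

0: bank 0 row 9 — prev None → EMPTY
1: bank 0 row 3 — prev 9 → CONFLICT
2: bank 3 row 6 — prev None → EMPTY
3: bank 1 row 7 — prev 9 → CONFLICT
4: bank 3 row 2 — prev 6 → CONFLICT
5: bank 0 row 3 — prev 3 → HIT
6: bank 3 row 9 — prev 2 → CONFLICT
7: bank 0 row 3 — prev 3 → HIT
8: bank 1 row 5 — prev 7 → CONFLICT
9: bank 3 row 1 — prev 9 → CONFLICT
10: bank 0 row 3 — prev 3 → HIT
11: bank 3 row 1 — prev 1 → HIT

TRACE = E,C,E,C,C,H,C,H,C,C,H,H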